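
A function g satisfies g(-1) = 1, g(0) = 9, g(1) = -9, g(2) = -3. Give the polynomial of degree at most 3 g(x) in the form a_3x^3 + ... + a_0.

Newton's divided differences:
g[-1,0] = (9 - 1) / (0 - (-1)) = 8
g[0,1] = (-9 - 9) / (1 - 0) = -18
g[1,2] = (-3 - (-9)) / (2 - 1) = 6
g[-1,0,1] = (-18 - 8) / (1 - (-1)) = -13
g[0,1,2] = (6 - (-18)) / (2 - 0) = 12
g[-1,0,1,2] = (12 - (-13)) / (2 - (-1)) = 25/3
g(x) = 1 + 8·(x + 1) + (-13)·(x + 1)x + (25/3)·(x + 1)x(x - 1)
Expanding: g(x) = (25/3)x^3 - 13x^2 - (40/3)x + 9

g(x) = (25/3)x^3 - 13x^2 - (40/3)x + 9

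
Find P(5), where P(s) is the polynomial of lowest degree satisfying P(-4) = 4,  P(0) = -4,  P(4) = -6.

-89/16

L_0(5) = (5)·(1)/[(-4)·(-8)] = 5/32
L_1(5) = (9)·(1)/[(4)·(-4)] = -9/16
L_2(5) = (9)·(5)/[(8)·(4)] = 45/32
Sum: 4·(5/32) + (-4)·(-9/16) + (-6)·(45/32) = -89/16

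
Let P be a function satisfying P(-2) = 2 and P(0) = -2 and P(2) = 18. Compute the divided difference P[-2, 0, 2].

3

P[-2,0] = (-2 - 2) / (0 - (-2)) = -2
P[0,2] = (18 - (-2)) / (2 - 0) = 10
P[-2,0,2] = (10 - (-2)) / (2 - (-2)) = 3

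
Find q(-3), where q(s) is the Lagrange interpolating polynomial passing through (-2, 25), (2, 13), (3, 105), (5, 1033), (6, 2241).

L_0(-3) = (-5)·(-6)·(-8)·(-9)/[(-4)·(-5)·(-7)·(-8)] = 27/14
L_1(-3) = (-1)·(-6)·(-8)·(-9)/[(4)·(-1)·(-3)·(-4)] = -9
L_2(-3) = (-1)·(-5)·(-8)·(-9)/[(5)·(1)·(-2)·(-3)] = 12
L_3(-3) = (-1)·(-5)·(-6)·(-9)/[(7)·(3)·(2)·(-1)] = -45/7
L_4(-3) = (-1)·(-5)·(-6)·(-8)/[(8)·(4)·(3)·(1)] = 5/2
Sum: 25·(27/14) + 13·(-9) + 105·(12) + 1033·(-45/7) + 2241·(5/2) = 153

153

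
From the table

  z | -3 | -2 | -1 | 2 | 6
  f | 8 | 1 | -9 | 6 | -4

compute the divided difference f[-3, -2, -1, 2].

f[-3,-2] = (1 - 8) / (-2 - (-3)) = -7
f[-2,-1] = (-9 - 1) / (-1 - (-2)) = -10
f[-1,2] = (6 - (-9)) / (2 - (-1)) = 5
f[-3,-2,-1] = (-10 - (-7)) / (-1 - (-3)) = -3/2
f[-2,-1,2] = (5 - (-10)) / (2 - (-2)) = 15/4
f[-3,-2,-1,2] = (15/4 - (-3/2)) / (2 - (-3)) = 21/20

21/20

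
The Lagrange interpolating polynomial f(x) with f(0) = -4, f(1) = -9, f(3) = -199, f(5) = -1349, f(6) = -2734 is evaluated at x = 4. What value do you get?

L_0(4) = (3)·(1)·(-1)·(-2)/[(-1)·(-3)·(-5)·(-6)] = 1/15
L_1(4) = (4)·(1)·(-1)·(-2)/[(1)·(-2)·(-4)·(-5)] = -1/5
L_2(4) = (4)·(3)·(-1)·(-2)/[(3)·(2)·(-2)·(-3)] = 2/3
L_3(4) = (4)·(3)·(1)·(-2)/[(5)·(4)·(2)·(-1)] = 3/5
L_4(4) = (4)·(3)·(1)·(-1)/[(6)·(5)·(3)·(1)] = -2/15
Sum: (-4)·(1/15) + (-9)·(-1/5) + (-199)·(2/3) + (-1349)·(3/5) + (-2734)·(-2/15) = -576

-576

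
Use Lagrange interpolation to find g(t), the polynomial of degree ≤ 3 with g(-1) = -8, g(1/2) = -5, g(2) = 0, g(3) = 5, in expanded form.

Build the Lagrange basis polynomials:
L_0(t) = (t - 1/2)(t - 2)(t - 3) / [-18] = -(1/18)t^3 + (11/36)t^2 - (17/36)t + 1/6
L_1(t) = (t + 1)(t - 2)(t - 3) / [45/8] = (8/45)t^3 - (32/45)t^2 + (8/45)t + 16/15
L_2(t) = (t + 1)(t - 1/2)(t - 3) / [-9/2] = -(2/9)t^3 + (5/9)t^2 + (4/9)t - 1/3
L_3(t) = (t + 1)(t - 1/2)(t - 2) / [10] = (1/10)t^3 - (3/20)t^2 - (3/20)t + 1/10
g(t) = (-8)·L_0 + (-5)·L_1 + 0·L_2 + 5·L_3
  (-8)·L_0(t) = (4/9)t^3 - (22/9)t^2 + (34/9)t - 4/3
  (-5)·L_1(t) = -(8/9)t^3 + (32/9)t^2 - (8/9)t - 16/3
  0·L_2(t) = 0
  5·L_3(t) = (1/2)t^3 - (3/4)t^2 - (3/4)t + 1/2
Adding term by term: (1/18)t^3 + (13/36)t^2 + (77/36)t - 37/6

g(t) = (1/18)t^3 + (13/36)t^2 + (77/36)t - 37/6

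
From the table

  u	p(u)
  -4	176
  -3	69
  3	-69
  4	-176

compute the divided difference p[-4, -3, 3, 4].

p[-4,-3] = (69 - 176) / (-3 - (-4)) = -107
p[-3,3] = (-69 - 69) / (3 - (-3)) = -23
p[3,4] = (-176 - (-69)) / (4 - 3) = -107
p[-4,-3,3] = (-23 - (-107)) / (3 - (-4)) = 12
p[-3,3,4] = (-107 - (-23)) / (4 - (-3)) = -12
p[-4,-3,3,4] = (-12 - 12) / (4 - (-4)) = -3

-3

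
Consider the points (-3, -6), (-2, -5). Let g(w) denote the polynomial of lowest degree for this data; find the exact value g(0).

L_0(0) = (2)/[(-1)] = -2
L_1(0) = (3)/[(1)] = 3
Sum: (-6)·(-2) + (-5)·(3) = -3

-3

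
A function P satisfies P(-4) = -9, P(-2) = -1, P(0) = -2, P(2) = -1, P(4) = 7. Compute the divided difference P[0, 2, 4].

P[0,2] = (-1 - (-2)) / (2 - 0) = 1/2
P[2,4] = (7 - (-1)) / (4 - 2) = 4
P[0,2,4] = (4 - 1/2) / (4 - 0) = 7/8

7/8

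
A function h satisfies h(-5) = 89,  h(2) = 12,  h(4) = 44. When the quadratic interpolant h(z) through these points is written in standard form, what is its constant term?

L_0(z) = (z - 2)(z - 4) / [63] = (1/63)z^2 - (2/21)z + 8/63
L_1(z) = (z + 5)(z - 4) / [-14] = -(1/14)z^2 - (1/14)z + 10/7
L_2(z) = (z + 5)(z - 2) / [18] = (1/18)z^2 + (1/6)z - 5/9
h(z) = 89·L_0 + 12·L_1 + 44·L_2
Only the constant term is needed; take it from each L_i and combine:
89·(8/63) + 12·(10/7) + 44·(-5/9) = 4

4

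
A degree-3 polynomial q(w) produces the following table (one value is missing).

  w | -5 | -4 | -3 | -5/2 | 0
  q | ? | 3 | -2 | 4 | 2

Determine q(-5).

The 4 known values determine q uniquely (degree ≤ 3).
L_0(-5) = (-2)·(-5/2)·(-5)/[(-1)·(-3/2)·(-4)] = 25/6
L_1(-5) = (-1)·(-5/2)·(-5)/[(1)·(-1/2)·(-3)] = -25/3
L_2(-5) = (-1)·(-2)·(-5)/[(3/2)·(1/2)·(-5/2)] = 16/3
L_3(-5) = (-1)·(-2)·(-5/2)/[(4)·(3)·(5/2)] = -1/6
Sum: 3·(25/6) + (-2)·(-25/3) + 4·(16/3) + 2·(-1/6) = 301/6

301/6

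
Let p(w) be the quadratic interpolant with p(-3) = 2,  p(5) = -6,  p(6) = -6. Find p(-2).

Using Newton's divided-difference form:
p[-3,5] = (-6 - 2) / (5 - (-3)) = -1
p[5,6] = (-6 - (-6)) / (6 - 5) = 0
p[-3,5,6] = (0 - (-1)) / (6 - (-3)) = 1/9
p(-2) = 2 + (-1)·(1) + (1/9)·(1)·(-7) = 2/9

2/9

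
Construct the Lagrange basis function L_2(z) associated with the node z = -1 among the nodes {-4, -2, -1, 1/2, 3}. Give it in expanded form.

L_2(z) = (z + 4)(z + 2)(z - 1/2)(z - 3) / [(3)·(1)·(-3/2)·(-4)]
       = (z^4 + (5/2)z^3 - (23/2)z^2 - 19z + 12) / (18)

L_2(z) = (1/18)z^4 + (5/36)z^3 - (23/36)z^2 - (19/18)z + 2/3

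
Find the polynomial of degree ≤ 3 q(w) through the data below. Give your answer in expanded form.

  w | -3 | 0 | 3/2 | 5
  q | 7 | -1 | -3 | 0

q(w) = (67/3780)w^3 + (2441/7560)w^2 - (4681/2520)w - 1

Build the Lagrange basis polynomials:
L_0(w) = w(w - 3/2)(w - 5) / [-108] = -(1/108)w^3 + (13/216)w^2 - (5/72)w
L_1(w) = (w + 3)(w - 3/2)(w - 5) / [45/2] = (2/45)w^3 - (7/45)w^2 - (8/15)w + 1
L_2(w) = (w + 3)w(w - 5) / [-189/8] = -(8/189)w^3 + (16/189)w^2 + (40/63)w
L_3(w) = (w + 3)w(w - 3/2) / [140] = (1/140)w^3 + (3/280)w^2 - (9/280)w
q(w) = 7·L_0 + (-1)·L_1 + (-3)·L_2 + 0·L_3
  7·L_0(w) = -(7/108)w^3 + (91/216)w^2 - (35/72)w
  (-1)·L_1(w) = -(2/45)w^3 + (7/45)w^2 + (8/15)w - 1
  (-3)·L_2(w) = (8/63)w^3 - (16/63)w^2 - (40/21)w
  0·L_3(w) = 0
Adding term by term: (67/3780)w^3 + (2441/7560)w^2 - (4681/2520)w - 1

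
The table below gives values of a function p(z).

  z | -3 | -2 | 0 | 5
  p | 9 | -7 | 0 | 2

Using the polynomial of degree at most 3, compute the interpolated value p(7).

-451/4

Evaluate each Lagrange basis at z = 7:
L_0(7) = (9)·(7)·(2)/[(-1)·(-3)·(-8)] = -21/4
L_1(7) = (10)·(7)·(2)/[(1)·(-2)·(-7)] = 10
L_2(7) = (10)·(9)·(2)/[(3)·(2)·(-5)] = -6
L_3(7) = (10)·(9)·(7)/[(8)·(7)·(5)] = 9/4
Sum: 9·(-21/4) + (-7)·(10) + 0 + 2·(9/4) = -451/4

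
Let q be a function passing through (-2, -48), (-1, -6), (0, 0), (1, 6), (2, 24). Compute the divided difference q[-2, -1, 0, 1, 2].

-1

q[-2,-1] = (-6 - (-48)) / (-1 - (-2)) = 42
q[-1,0] = (0 - (-6)) / (0 - (-1)) = 6
q[0,1] = (6 - 0) / (1 - 0) = 6
q[1,2] = (24 - 6) / (2 - 1) = 18
q[-2,-1,0] = (6 - 42) / (0 - (-2)) = -18
q[-1,0,1] = (6 - 6) / (1 - (-1)) = 0
q[0,1,2] = (18 - 6) / (2 - 0) = 6
q[-2,-1,0,1] = (0 - (-18)) / (1 - (-2)) = 6
q[-1,0,1,2] = (6 - 0) / (2 - (-1)) = 2
q[-2,-1,0,1,2] = (2 - 6) / (2 - (-2)) = -1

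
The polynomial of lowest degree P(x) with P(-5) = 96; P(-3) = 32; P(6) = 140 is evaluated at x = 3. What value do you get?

L_0(3) = (6)·(-3)/[(-2)·(-11)] = -9/11
L_1(3) = (8)·(-3)/[(2)·(-9)] = 4/3
L_2(3) = (8)·(6)/[(11)·(9)] = 16/33
Sum: 96·(-9/11) + 32·(4/3) + 140·(16/33) = 32

32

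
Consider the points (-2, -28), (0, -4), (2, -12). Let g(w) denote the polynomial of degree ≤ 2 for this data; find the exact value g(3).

-28

Evaluate each Lagrange basis at w = 3:
L_0(3) = (3)·(1)/[(-2)·(-4)] = 3/8
L_1(3) = (5)·(1)/[(2)·(-2)] = -5/4
L_2(3) = (5)·(3)/[(4)·(2)] = 15/8
Sum: (-28)·(3/8) + (-4)·(-5/4) + (-12)·(15/8) = -28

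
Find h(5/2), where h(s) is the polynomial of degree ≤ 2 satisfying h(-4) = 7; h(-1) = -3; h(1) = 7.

93/4

L_0(5/2) = (7/2)·(3/2)/[(-3)·(-5)] = 7/20
L_1(5/2) = (13/2)·(3/2)/[(3)·(-2)] = -13/8
L_2(5/2) = (13/2)·(7/2)/[(5)·(2)] = 91/40
Sum: 7·(7/20) + (-3)·(-13/8) + 7·(91/40) = 93/4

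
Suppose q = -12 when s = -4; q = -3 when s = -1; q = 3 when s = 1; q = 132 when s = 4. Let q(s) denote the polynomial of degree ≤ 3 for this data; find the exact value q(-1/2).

-33/8

Evaluate each Lagrange basis at s = -1/2:
L_0(-1/2) = (1/2)·(-3/2)·(-9/2)/[(-3)·(-5)·(-8)] = -9/320
L_1(-1/2) = (7/2)·(-3/2)·(-9/2)/[(3)·(-2)·(-5)] = 63/80
L_2(-1/2) = (7/2)·(1/2)·(-9/2)/[(5)·(2)·(-3)] = 21/80
L_3(-1/2) = (7/2)·(1/2)·(-3/2)/[(8)·(5)·(3)] = -7/320
Sum: (-12)·(-9/320) + (-3)·(63/80) + 3·(21/80) + 132·(-7/320) = -33/8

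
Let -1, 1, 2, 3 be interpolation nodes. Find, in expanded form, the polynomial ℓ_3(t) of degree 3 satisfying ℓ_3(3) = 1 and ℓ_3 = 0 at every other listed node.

ℓ_3(t) = (t + 1)(t - 1)(t - 2) / [(4)·(2)·(1)]
       = (t^3 - 2t^2 - t + 2) / (8)

ℓ_3(t) = (1/8)t^3 - (1/4)t^2 - (1/8)t + 1/4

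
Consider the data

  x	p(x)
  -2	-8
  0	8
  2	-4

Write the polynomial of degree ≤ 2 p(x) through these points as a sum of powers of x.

p(x) = -(7/2)x^2 + x + 8

L_0(x) = x(x - 2) / [8] = (1/8)x^2 - (1/4)x
L_1(x) = (x + 2)(x - 2) / [-4] = -(1/4)x^2 + 1
L_2(x) = (x + 2)x / [8] = (1/8)x^2 + (1/4)x
p(x) = (-8)·L_0 + 8·L_1 + (-4)·L_2
  (-8)·L_0(x) = -x^2 + 2x
  8·L_1(x) = -2x^2 + 8
  (-4)·L_2(x) = -(1/2)x^2 - x
Adding term by term: -(7/2)x^2 + x + 8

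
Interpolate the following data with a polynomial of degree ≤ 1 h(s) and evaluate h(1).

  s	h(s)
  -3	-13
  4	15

3

Evaluate each Lagrange basis at s = 1:
L_0(1) = (-3)/[(-7)] = 3/7
L_1(1) = (4)/[(7)] = 4/7
Sum: (-13)·(3/7) + 15·(4/7) = 3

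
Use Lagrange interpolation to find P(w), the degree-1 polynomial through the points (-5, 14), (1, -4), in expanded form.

Build the Lagrange basis polynomials:
L_0(w) = (w - 1) / [-6] = -(1/6)w + 1/6
L_1(w) = (w + 5) / [6] = (1/6)w + 5/6
P(w) = 14·L_0 + (-4)·L_1
  14·L_0(w) = -(7/3)w + 7/3
  (-4)·L_1(w) = -(2/3)w - 10/3
Adding term by term: -3w - 1

P(w) = -3w - 1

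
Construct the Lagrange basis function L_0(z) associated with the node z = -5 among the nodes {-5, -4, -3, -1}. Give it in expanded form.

L_0(z) = -(1/8)z^3 - z^2 - (19/8)z - 3/2

L_0(z) = (z + 4)(z + 3)(z + 1) / [(-1)·(-2)·(-4)]
       = (z^3 + 8z^2 + 19z + 12) / (-8)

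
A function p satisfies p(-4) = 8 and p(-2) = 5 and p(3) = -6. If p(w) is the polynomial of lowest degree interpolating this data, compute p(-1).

16/5

Using Newton's divided-difference form:
p[-4,-2] = (5 - 8) / (-2 - (-4)) = -3/2
p[-2,3] = (-6 - 5) / (3 - (-2)) = -11/5
p[-4,-2,3] = (-11/5 - (-3/2)) / (3 - (-4)) = -1/10
p(-1) = 8 + (-3/2)·(3) + (-1/10)·(3)·(1) = 16/5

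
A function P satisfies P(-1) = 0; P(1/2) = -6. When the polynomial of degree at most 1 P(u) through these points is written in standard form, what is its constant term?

L_0(u) = (u - 1/2) / [-3/2] = -(2/3)u + 1/3
L_1(u) = (u + 1) / [3/2] = (2/3)u + 2/3
P(u) = 0·L_0 + (-6)·L_1
Only the constant term is needed; take it from each L_i and combine:
0·(1/3) + (-6)·(2/3) = -4

-4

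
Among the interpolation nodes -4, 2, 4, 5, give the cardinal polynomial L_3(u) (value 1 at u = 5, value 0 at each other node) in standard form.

L_3(u) = (1/27)u^3 - (2/27)u^2 - (16/27)u + 32/27

L_3(u) = (u + 4)(u - 2)(u - 4) / [(9)·(3)·(1)]
       = (u^3 - 2u^2 - 16u + 32) / (27)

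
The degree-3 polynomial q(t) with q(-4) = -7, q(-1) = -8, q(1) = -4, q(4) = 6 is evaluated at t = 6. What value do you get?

Using Newton's divided-difference form:
q[-4,-1] = (-8 - (-7)) / (-1 - (-4)) = -1/3
q[-1,1] = (-4 - (-8)) / (1 - (-1)) = 2
q[1,4] = (6 - (-4)) / (4 - 1) = 10/3
q[-4,-1,1] = (2 - (-1/3)) / (1 - (-4)) = 7/15
q[-1,1,4] = (10/3 - 2) / (4 - (-1)) = 4/15
q[-4,-1,1,4] = (4/15 - 7/15) / (4 - (-4)) = -1/40
q(6) = -7 + (-1/3)·(10) + (7/15)·(10)·(7) + (-1/40)·(10)·(7)·(5) = 163/12

163/12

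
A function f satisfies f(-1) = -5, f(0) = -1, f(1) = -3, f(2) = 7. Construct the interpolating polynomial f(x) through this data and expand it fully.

f(x) = 3x^3 - 3x^2 - 2x - 1

Newton's divided differences:
f[-1,0] = (-1 - (-5)) / (0 - (-1)) = 4
f[0,1] = (-3 - (-1)) / (1 - 0) = -2
f[1,2] = (7 - (-3)) / (2 - 1) = 10
f[-1,0,1] = (-2 - 4) / (1 - (-1)) = -3
f[0,1,2] = (10 - (-2)) / (2 - 0) = 6
f[-1,0,1,2] = (6 - (-3)) / (2 - (-1)) = 3
f(x) = -5 + 4·(x + 1) + (-3)·(x + 1)x + 3·(x + 1)x(x - 1)
Expanding: f(x) = 3x^3 - 3x^2 - 2x - 1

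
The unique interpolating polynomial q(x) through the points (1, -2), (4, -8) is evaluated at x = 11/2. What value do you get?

-11

Evaluate each Lagrange basis at x = 11/2:
L_0(11/2) = (3/2)/[(-3)] = -1/2
L_1(11/2) = (9/2)/[(3)] = 3/2
Sum: (-2)·(-1/2) + (-8)·(3/2) = -11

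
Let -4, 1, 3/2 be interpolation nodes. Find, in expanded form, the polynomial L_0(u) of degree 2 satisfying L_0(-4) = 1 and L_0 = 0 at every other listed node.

L_0(u) = (u - 1)(u - 3/2) / [(-5)·(-11/2)]
       = (u^2 - (5/2)u + 3/2) / (55/2)

L_0(u) = (2/55)u^2 - (1/11)u + 3/55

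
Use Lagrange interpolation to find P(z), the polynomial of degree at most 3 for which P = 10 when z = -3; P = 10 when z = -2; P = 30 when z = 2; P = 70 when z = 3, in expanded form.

P(z) = z^3 + 4z^2 + z + 4

Build the Lagrange basis polynomials:
L_0(z) = (z + 2)(z - 2)(z - 3) / [-30] = -(1/30)z^3 + (1/10)z^2 + (2/15)z - 2/5
L_1(z) = (z + 3)(z - 2)(z - 3) / [20] = (1/20)z^3 - (1/10)z^2 - (9/20)z + 9/10
L_2(z) = (z + 3)(z + 2)(z - 3) / [-20] = -(1/20)z^3 - (1/10)z^2 + (9/20)z + 9/10
L_3(z) = (z + 3)(z + 2)(z - 2) / [30] = (1/30)z^3 + (1/10)z^2 - (2/15)z - 2/5
P(z) = 10·L_0 + 10·L_1 + 30·L_2 + 70·L_3
  10·L_0(z) = -(1/3)z^3 + z^2 + (4/3)z - 4
  10·L_1(z) = (1/2)z^3 - z^2 - (9/2)z + 9
  30·L_2(z) = -(3/2)z^3 - 3z^2 + (27/2)z + 27
  70·L_3(z) = (7/3)z^3 + 7z^2 - (28/3)z - 28
Adding term by term: z^3 + 4z^2 + z + 4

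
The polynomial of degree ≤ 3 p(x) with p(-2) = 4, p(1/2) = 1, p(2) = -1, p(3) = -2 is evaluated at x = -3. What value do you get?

L_0(-3) = (-7/2)·(-5)·(-6)/[(-5/2)·(-4)·(-5)] = 21/10
L_1(-3) = (-1)·(-5)·(-6)/[(5/2)·(-3/2)·(-5/2)] = -16/5
L_2(-3) = (-1)·(-7/2)·(-6)/[(4)·(3/2)·(-1)] = 7/2
L_3(-3) = (-1)·(-7/2)·(-5)/[(5)·(5/2)·(1)] = -7/5
Sum: 4·(21/10) + 1·(-16/5) + (-1)·(7/2) + (-2)·(-7/5) = 9/2

9/2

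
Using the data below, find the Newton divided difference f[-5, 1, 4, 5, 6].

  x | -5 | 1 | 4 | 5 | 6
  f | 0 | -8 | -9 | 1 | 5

-491/3960

f[-5,1] = (-8 - 0) / (1 - (-5)) = -4/3
f[1,4] = (-9 - (-8)) / (4 - 1) = -1/3
f[4,5] = (1 - (-9)) / (5 - 4) = 10
f[5,6] = (5 - 1) / (6 - 5) = 4
f[-5,1,4] = (-1/3 - (-4/3)) / (4 - (-5)) = 1/9
f[1,4,5] = (10 - (-1/3)) / (5 - 1) = 31/12
f[4,5,6] = (4 - 10) / (6 - 4) = -3
f[-5,1,4,5] = (31/12 - 1/9) / (5 - (-5)) = 89/360
f[1,4,5,6] = (-3 - 31/12) / (6 - 1) = -67/60
f[-5,1,4,5,6] = (-67/60 - 89/360) / (6 - (-5)) = -491/3960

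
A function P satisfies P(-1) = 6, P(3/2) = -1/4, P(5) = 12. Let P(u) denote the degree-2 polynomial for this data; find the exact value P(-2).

12

Evaluate each Lagrange basis at u = -2:
L_0(-2) = (-7/2)·(-7)/[(-5/2)·(-6)] = 49/30
L_1(-2) = (-1)·(-7)/[(5/2)·(-7/2)] = -4/5
L_2(-2) = (-1)·(-7/2)/[(6)·(7/2)] = 1/6
Sum: 6·(49/30) + (-1/4)·(-4/5) + 12·(1/6) = 12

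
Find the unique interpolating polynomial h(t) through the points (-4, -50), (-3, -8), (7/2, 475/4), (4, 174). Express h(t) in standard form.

h(t) = 2t^3 + 4t^2 - 4t - 2

L_0(t) = (t + 3)(t - 7/2)(t - 4) / [-60] = -(1/60)t^3 + (3/40)t^2 + (17/120)t - 7/10
L_1(t) = (t + 4)(t - 7/2)(t - 4) / [91/2] = (2/91)t^3 - (1/13)t^2 - (32/91)t + 16/13
L_2(t) = (t + 4)(t + 3)(t - 4) / [-195/8] = -(8/195)t^3 - (8/65)t^2 + (128/195)t + 128/65
L_3(t) = (t + 4)(t + 3)(t - 7/2) / [28] = (1/28)t^3 + (1/8)t^2 - (25/56)t - 3/2
h(t) = (-50)·L_0 + (-8)·L_1 + (475/4)·L_2 + 174·L_3
  (-50)·L_0(t) = (5/6)t^3 - (15/4)t^2 - (85/12)t + 35
  (-8)·L_1(t) = -(16/91)t^3 + (8/13)t^2 + (256/91)t - 128/13
  (475/4)·L_2(t) = -(190/39)t^3 - (190/13)t^2 + (3040/39)t + 3040/13
  174·L_3(t) = (87/14)t^3 + (87/4)t^2 - (2175/28)t - 261
Adding term by term: 2t^3 + 4t^2 - 4t - 2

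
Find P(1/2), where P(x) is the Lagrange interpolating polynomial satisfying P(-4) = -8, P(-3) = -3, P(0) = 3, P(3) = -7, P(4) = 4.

L_0(1/2) = (7/2)·(1/2)·(-5/2)·(-7/2)/[(-1)·(-4)·(-7)·(-8)] = 35/512
L_1(1/2) = (9/2)·(1/2)·(-5/2)·(-7/2)/[(1)·(-3)·(-6)·(-7)] = -5/32
L_2(1/2) = (9/2)·(7/2)·(-5/2)·(-7/2)/[(4)·(3)·(-3)·(-4)] = 245/256
L_3(1/2) = (9/2)·(7/2)·(1/2)·(-7/2)/[(7)·(6)·(3)·(-1)] = 7/32
L_4(1/2) = (9/2)·(7/2)·(1/2)·(-5/2)/[(8)·(7)·(4)·(1)] = -45/512
Sum: (-8)·(35/512) + (-3)·(-5/32) + 3·(245/256) + (-7)·(7/32) + 4·(-45/512) = 233/256

233/256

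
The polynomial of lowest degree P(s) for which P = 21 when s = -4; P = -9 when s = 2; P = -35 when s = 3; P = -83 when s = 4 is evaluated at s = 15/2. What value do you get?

-4087/8

L_0(15/2) = (11/2)·(9/2)·(7/2)/[(-6)·(-7)·(-8)] = -33/128
L_1(15/2) = (23/2)·(9/2)·(7/2)/[(6)·(-1)·(-2)] = 483/32
L_2(15/2) = (23/2)·(11/2)·(7/2)/[(7)·(1)·(-1)] = -253/8
L_3(15/2) = (23/2)·(11/2)·(9/2)/[(8)·(2)·(1)] = 2277/128
Sum: 21·(-33/128) + (-9)·(483/32) + (-35)·(-253/8) + (-83)·(2277/128) = -4087/8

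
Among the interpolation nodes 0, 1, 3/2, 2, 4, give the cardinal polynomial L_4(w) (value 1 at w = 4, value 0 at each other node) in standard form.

L_4(w) = w(w - 1)(w - 3/2)(w - 2) / [(4)·(3)·(5/2)·(2)]
       = (w^4 - (9/2)w^3 + (13/2)w^2 - 3w) / (60)

L_4(w) = (1/60)w^4 - (3/40)w^3 + (13/120)w^2 - (1/20)w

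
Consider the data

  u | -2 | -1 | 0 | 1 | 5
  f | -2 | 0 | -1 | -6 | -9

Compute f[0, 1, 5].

17/20

f[0,1] = (-6 - (-1)) / (1 - 0) = -5
f[1,5] = (-9 - (-6)) / (5 - 1) = -3/4
f[0,1,5] = (-3/4 - (-5)) / (5 - 0) = 17/20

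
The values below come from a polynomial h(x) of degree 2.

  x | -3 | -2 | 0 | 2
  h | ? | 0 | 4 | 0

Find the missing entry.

The 3 known values determine h uniquely (degree ≤ 2).
Evaluate each Lagrange basis at x = -3:
L_0(-3) = (-3)·(-5)/[(-2)·(-4)] = 15/8
L_1(-3) = (-1)·(-5)/[(2)·(-2)] = -5/4
L_2(-3) = (-1)·(-3)/[(4)·(2)] = 3/8
Sum: 0 + 4·(-5/4) + 0 = -5

-5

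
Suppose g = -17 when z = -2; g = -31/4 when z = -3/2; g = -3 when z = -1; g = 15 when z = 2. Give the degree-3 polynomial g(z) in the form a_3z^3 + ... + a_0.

Build the Lagrange basis polynomials:
L_0(z) = (z + 3/2)(z + 1)(z - 2) / [-2] = -(1/2)z^3 - (1/4)z^2 + (7/4)z + 3/2
L_1(z) = (z + 2)(z + 1)(z - 2) / [7/8] = (8/7)z^3 + (8/7)z^2 - (32/7)z - 32/7
L_2(z) = (z + 2)(z + 3/2)(z - 2) / [-3/2] = -(2/3)z^3 - z^2 + (8/3)z + 4
L_3(z) = (z + 2)(z + 3/2)(z + 1) / [42] = (1/42)z^3 + (3/28)z^2 + (13/84)z + 1/14
g(z) = (-17)·L_0 + (-31/4)·L_1 + (-3)·L_2 + 15·L_3
  (-17)·L_0(z) = (17/2)z^3 + (17/4)z^2 - (119/4)z - 51/2
  (-31/4)·L_1(z) = -(62/7)z^3 - (62/7)z^2 + (248/7)z + 248/7
  (-3)·L_2(z) = 2z^3 + 3z^2 - 8z - 12
  15·L_3(z) = (5/14)z^3 + (45/28)z^2 + (65/28)z + 15/14
Adding term by term: 2z^3 - 1

g(z) = 2z^3 - 1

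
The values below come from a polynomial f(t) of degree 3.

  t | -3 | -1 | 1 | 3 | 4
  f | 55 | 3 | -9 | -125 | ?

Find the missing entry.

-267

The 4 known values determine f uniquely (degree ≤ 3).
Evaluate each Lagrange basis at t = 4:
L_0(4) = (5)·(3)·(1)/[(-2)·(-4)·(-6)] = -5/16
L_1(4) = (7)·(3)·(1)/[(2)·(-2)·(-4)] = 21/16
L_2(4) = (7)·(5)·(1)/[(4)·(2)·(-2)] = -35/16
L_3(4) = (7)·(5)·(3)/[(6)·(4)·(2)] = 35/16
Sum: 55·(-5/16) + 3·(21/16) + (-9)·(-35/16) + (-125)·(35/16) = -267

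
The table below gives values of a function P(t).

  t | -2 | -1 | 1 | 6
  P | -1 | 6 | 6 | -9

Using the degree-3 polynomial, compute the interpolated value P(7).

-22/7

Evaluate each Lagrange basis at t = 7:
L_0(7) = (8)·(6)·(1)/[(-1)·(-3)·(-8)] = -2
L_1(7) = (9)·(6)·(1)/[(1)·(-2)·(-7)] = 27/7
L_2(7) = (9)·(8)·(1)/[(3)·(2)·(-5)] = -12/5
L_3(7) = (9)·(8)·(6)/[(8)·(7)·(5)] = 54/35
Sum: (-1)·(-2) + 6·(27/7) + 6·(-12/5) + (-9)·(54/35) = -22/7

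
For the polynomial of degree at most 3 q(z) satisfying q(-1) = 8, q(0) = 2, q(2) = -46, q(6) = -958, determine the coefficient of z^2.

Build the Lagrange basis polynomials:
L_0(z) = z(z - 2)(z - 6) / [-21] = -(1/21)z^3 + (8/21)z^2 - (4/7)z
L_1(z) = (z + 1)(z - 2)(z - 6) / [12] = (1/12)z^3 - (7/12)z^2 + (1/3)z + 1
L_2(z) = (z + 1)z(z - 6) / [-24] = -(1/24)z^3 + (5/24)z^2 + (1/4)z
L_3(z) = (z + 1)z(z - 2) / [168] = (1/168)z^3 - (1/168)z^2 - (1/84)z
q(z) = 8·L_0 + 2·L_1 + (-46)·L_2 + (-958)·L_3
Only the coefficient of z^2 is needed; take it from each L_i and combine:
8·(8/21) + 2·(-7/12) + (-46)·(5/24) + (-958)·(-1/168) = -2

-2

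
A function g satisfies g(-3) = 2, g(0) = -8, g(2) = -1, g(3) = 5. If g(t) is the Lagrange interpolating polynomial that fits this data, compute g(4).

Evaluate each Lagrange basis at t = 4:
L_0(4) = (4)·(2)·(1)/[(-3)·(-5)·(-6)] = -4/45
L_1(4) = (7)·(2)·(1)/[(3)·(-2)·(-3)] = 7/9
L_2(4) = (7)·(4)·(1)/[(5)·(2)·(-1)] = -14/5
L_3(4) = (7)·(4)·(2)/[(6)·(3)·(1)] = 28/9
Sum: 2·(-4/45) + (-8)·(7/9) + (-1)·(-14/5) + 5·(28/9) = 538/45

538/45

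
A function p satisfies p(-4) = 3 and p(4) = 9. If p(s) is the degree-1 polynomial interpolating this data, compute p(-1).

Evaluate each Lagrange basis at s = -1:
L_0(-1) = (-5)/[(-8)] = 5/8
L_1(-1) = (3)/[(8)] = 3/8
Sum: 3·(5/8) + 9·(3/8) = 21/4

21/4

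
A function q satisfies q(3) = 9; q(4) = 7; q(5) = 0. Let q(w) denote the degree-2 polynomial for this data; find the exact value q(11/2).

-43/8

Using Newton's divided-difference form:
q[3,4] = (7 - 9) / (4 - 3) = -2
q[4,5] = (0 - 7) / (5 - 4) = -7
q[3,4,5] = (-7 - (-2)) / (5 - 3) = -5/2
q(11/2) = 9 + (-2)·(5/2) + (-5/2)·(5/2)·(3/2) = -43/8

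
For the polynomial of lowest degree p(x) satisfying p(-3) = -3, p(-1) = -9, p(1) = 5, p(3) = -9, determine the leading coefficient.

The leading coefficient equals the top divided difference p[-3,-1,1,3].
p[-3,-1] = (-9 - (-3)) / (-1 - (-3)) = -3
p[-1,1] = (5 - (-9)) / (1 - (-1)) = 7
p[1,3] = (-9 - 5) / (3 - 1) = -7
p[-3,-1,1] = (7 - (-3)) / (1 - (-3)) = 5/2
p[-1,1,3] = (-7 - 7) / (3 - (-1)) = -7/2
p[-3,-1,1,3] = (-7/2 - 5/2) / (3 - (-3)) = -1

-1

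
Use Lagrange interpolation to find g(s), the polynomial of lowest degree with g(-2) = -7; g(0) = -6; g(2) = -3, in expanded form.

g(s) = (1/4)s^2 + s - 6

L_0(s) = s(s - 2) / [8] = (1/8)s^2 - (1/4)s
L_1(s) = (s + 2)(s - 2) / [-4] = -(1/4)s^2 + 1
L_2(s) = (s + 2)s / [8] = (1/8)s^2 + (1/4)s
g(s) = (-7)·L_0 + (-6)·L_1 + (-3)·L_2
  (-7)·L_0(s) = -(7/8)s^2 + (7/4)s
  (-6)·L_1(s) = (3/2)s^2 - 6
  (-3)·L_2(s) = -(3/8)s^2 - (3/4)s
Adding term by term: (1/4)s^2 + s - 6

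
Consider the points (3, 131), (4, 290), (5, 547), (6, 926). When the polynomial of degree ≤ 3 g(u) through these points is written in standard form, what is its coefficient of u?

4

Build the Lagrange basis polynomials:
L_0(u) = (u - 4)(u - 5)(u - 6) / [-6] = -(1/6)u^3 + (5/2)u^2 - (37/3)u + 20
L_1(u) = (u - 3)(u - 5)(u - 6) / [2] = (1/2)u^3 - 7u^2 + (63/2)u - 45
L_2(u) = (u - 3)(u - 4)(u - 6) / [-2] = -(1/2)u^3 + (13/2)u^2 - 27u + 36
L_3(u) = (u - 3)(u - 4)(u - 5) / [6] = (1/6)u^3 - 2u^2 + (47/6)u - 10
g(u) = 131·L_0 + 290·L_1 + 547·L_2 + 926·L_3
Only the coefficient of u is needed; take it from each L_i and combine:
131·(-37/3) + 290·(63/2) + 547·(-27) + 926·(47/6) = 4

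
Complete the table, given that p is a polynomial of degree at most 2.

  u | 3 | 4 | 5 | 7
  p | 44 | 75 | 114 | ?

The 3 known values determine p uniquely (degree ≤ 2).
Evaluate each Lagrange basis at u = 7:
L_0(7) = (3)·(2)/[(-1)·(-2)] = 3
L_1(7) = (4)·(2)/[(1)·(-1)] = -8
L_2(7) = (4)·(3)/[(2)·(1)] = 6
Sum: 44·(3) + 75·(-8) + 114·(6) = 216

216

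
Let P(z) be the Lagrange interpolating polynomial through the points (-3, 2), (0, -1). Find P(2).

Evaluate each Lagrange basis at z = 2:
L_0(2) = (2)/[(-3)] = -2/3
L_1(2) = (5)/[(3)] = 5/3
Sum: 2·(-2/3) + (-1)·(5/3) = -3

-3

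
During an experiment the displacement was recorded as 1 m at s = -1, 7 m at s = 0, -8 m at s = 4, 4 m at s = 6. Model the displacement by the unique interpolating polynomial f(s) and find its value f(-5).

Using Newton's divided-difference form:
f[-1,0] = (7 - 1) / (0 - (-1)) = 6
f[0,4] = (-8 - 7) / (4 - 0) = -15/4
f[4,6] = (4 - (-8)) / (6 - 4) = 6
f[-1,0,4] = (-15/4 - 6) / (4 - (-1)) = -39/20
f[0,4,6] = (6 - (-15/4)) / (6 - 0) = 13/8
f[-1,0,4,6] = (13/8 - (-39/20)) / (6 - (-1)) = 143/280
f(-5) = 1 + 6·(-4) + (-39/20)·(-4)·(-5) + (143/280)·(-4)·(-5)·(-9) = -2155/14

-2155/14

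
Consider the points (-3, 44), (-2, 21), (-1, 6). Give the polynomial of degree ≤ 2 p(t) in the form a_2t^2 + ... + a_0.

p(t) = 4t^2 - 3t - 1

Build the Lagrange basis polynomials:
L_0(t) = (t + 2)(t + 1) / [2] = (1/2)t^2 + (3/2)t + 1
L_1(t) = (t + 3)(t + 1) / [-1] = -t^2 - 4t - 3
L_2(t) = (t + 3)(t + 2) / [2] = (1/2)t^2 + (5/2)t + 3
p(t) = 44·L_0 + 21·L_1 + 6·L_2
  44·L_0(t) = 22t^2 + 66t + 44
  21·L_1(t) = -21t^2 - 84t - 63
  6·L_2(t) = 3t^2 + 15t + 18
Adding term by term: 4t^2 - 3t - 1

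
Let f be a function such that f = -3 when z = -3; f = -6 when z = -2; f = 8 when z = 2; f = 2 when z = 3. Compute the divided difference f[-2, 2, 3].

f[-2,2] = (8 - (-6)) / (2 - (-2)) = 7/2
f[2,3] = (2 - 8) / (3 - 2) = -6
f[-2,2,3] = (-6 - 7/2) / (3 - (-2)) = -19/10

-19/10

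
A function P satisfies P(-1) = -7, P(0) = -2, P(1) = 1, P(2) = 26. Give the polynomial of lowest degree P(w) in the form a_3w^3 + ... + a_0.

P(w) = 4w^3 - w^2 - 2

Build the Lagrange basis polynomials:
L_0(w) = w(w - 1)(w - 2) / [-6] = -(1/6)w^3 + (1/2)w^2 - (1/3)w
L_1(w) = (w + 1)(w - 1)(w - 2) / [2] = (1/2)w^3 - w^2 - (1/2)w + 1
L_2(w) = (w + 1)w(w - 2) / [-2] = -(1/2)w^3 + (1/2)w^2 + w
L_3(w) = (w + 1)w(w - 1) / [6] = (1/6)w^3 - (1/6)w
P(w) = (-7)·L_0 + (-2)·L_1 + 1·L_2 + 26·L_3
  (-7)·L_0(w) = (7/6)w^3 - (7/2)w^2 + (7/3)w
  (-2)·L_1(w) = -w^3 + 2w^2 + w - 2
  1·L_2(w) = -(1/2)w^3 + (1/2)w^2 + w
  26·L_3(w) = (13/3)w^3 - (13/3)w
Adding term by term: 4w^3 - w^2 - 2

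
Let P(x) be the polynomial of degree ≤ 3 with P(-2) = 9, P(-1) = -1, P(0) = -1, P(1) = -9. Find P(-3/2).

13/8

Evaluate each Lagrange basis at x = -3/2:
L_0(-3/2) = (-1/2)·(-3/2)·(-5/2)/[(-1)·(-2)·(-3)] = 5/16
L_1(-3/2) = (1/2)·(-3/2)·(-5/2)/[(1)·(-1)·(-2)] = 15/16
L_2(-3/2) = (1/2)·(-1/2)·(-5/2)/[(2)·(1)·(-1)] = -5/16
L_3(-3/2) = (1/2)·(-1/2)·(-3/2)/[(3)·(2)·(1)] = 1/16
Sum: 9·(5/16) + (-1)·(15/16) + (-1)·(-5/16) + (-9)·(1/16) = 13/8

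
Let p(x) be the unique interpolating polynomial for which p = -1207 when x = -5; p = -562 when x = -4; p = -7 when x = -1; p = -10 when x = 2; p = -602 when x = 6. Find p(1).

L_0(1) = (5)·(2)·(-1)·(-5)/[(-1)·(-4)·(-7)·(-11)] = 25/154
L_1(1) = (6)·(2)·(-1)·(-5)/[(1)·(-3)·(-6)·(-10)] = -1/3
L_2(1) = (6)·(5)·(-1)·(-5)/[(4)·(3)·(-3)·(-7)] = 25/42
L_3(1) = (6)·(5)·(2)·(-5)/[(7)·(6)·(3)·(-4)] = 25/42
L_4(1) = (6)·(5)·(2)·(-1)/[(11)·(10)·(7)·(4)] = -3/154
Sum: (-1207)·(25/154) + (-562)·(-1/3) + (-7)·(25/42) + (-10)·(25/42) + (-602)·(-3/154) = -7

-7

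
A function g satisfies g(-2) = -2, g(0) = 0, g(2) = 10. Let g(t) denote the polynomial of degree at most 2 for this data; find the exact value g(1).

4

Evaluate each Lagrange basis at t = 1:
L_0(1) = (1)·(-1)/[(-2)·(-4)] = -1/8
L_1(1) = (3)·(-1)/[(2)·(-2)] = 3/4
L_2(1) = (3)·(1)/[(4)·(2)] = 3/8
Sum: (-2)·(-1/8) + 0 + 10·(3/8) = 4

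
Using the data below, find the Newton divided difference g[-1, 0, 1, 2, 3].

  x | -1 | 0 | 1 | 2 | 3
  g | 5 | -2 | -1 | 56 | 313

g[-1,0] = (-2 - 5) / (0 - (-1)) = -7
g[0,1] = (-1 - (-2)) / (1 - 0) = 1
g[1,2] = (56 - (-1)) / (2 - 1) = 57
g[2,3] = (313 - 56) / (3 - 2) = 257
g[-1,0,1] = (1 - (-7)) / (1 - (-1)) = 4
g[0,1,2] = (57 - 1) / (2 - 0) = 28
g[1,2,3] = (257 - 57) / (3 - 1) = 100
g[-1,0,1,2] = (28 - 4) / (2 - (-1)) = 8
g[0,1,2,3] = (100 - 28) / (3 - 0) = 24
g[-1,0,1,2,3] = (24 - 8) / (3 - (-1)) = 4

4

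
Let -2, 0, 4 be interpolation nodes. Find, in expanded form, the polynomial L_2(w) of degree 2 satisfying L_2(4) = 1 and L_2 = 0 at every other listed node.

L_2(w) = (1/24)w^2 + (1/12)w

L_2(w) = (w + 2)w / [(6)·(4)]
       = (w^2 + 2w) / (24)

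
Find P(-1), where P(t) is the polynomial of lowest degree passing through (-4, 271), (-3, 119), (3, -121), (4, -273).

Evaluate each Lagrange basis at t = -1:
L_0(-1) = (2)·(-4)·(-5)/[(-1)·(-7)·(-8)] = -5/7
L_1(-1) = (3)·(-4)·(-5)/[(1)·(-6)·(-7)] = 10/7
L_2(-1) = (3)·(2)·(-5)/[(7)·(6)·(-1)] = 5/7
L_3(-1) = (3)·(2)·(-4)/[(8)·(7)·(1)] = -3/7
Sum: 271·(-5/7) + 119·(10/7) + (-121)·(5/7) + (-273)·(-3/7) = 7

7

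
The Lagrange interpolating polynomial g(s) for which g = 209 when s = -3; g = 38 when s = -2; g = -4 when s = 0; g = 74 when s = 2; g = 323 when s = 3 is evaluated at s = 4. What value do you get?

Evaluate each Lagrange basis at s = 4:
L_0(4) = (6)·(4)·(2)·(1)/[(-1)·(-3)·(-5)·(-6)] = 8/15
L_1(4) = (7)·(4)·(2)·(1)/[(1)·(-2)·(-4)·(-5)] = -7/5
L_2(4) = (7)·(6)·(2)·(1)/[(3)·(2)·(-2)·(-3)] = 7/3
L_3(4) = (7)·(6)·(4)·(1)/[(5)·(4)·(2)·(-1)] = -21/5
L_4(4) = (7)·(6)·(4)·(2)/[(6)·(5)·(3)·(1)] = 56/15
Sum: 209·(8/15) + 38·(-7/5) + (-4)·(7/3) + 74·(-21/5) + 323·(56/15) = 944

944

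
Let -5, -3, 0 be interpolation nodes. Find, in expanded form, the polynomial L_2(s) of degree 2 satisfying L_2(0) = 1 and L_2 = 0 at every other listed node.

L_2(s) = (s + 5)(s + 3) / [(5)·(3)]
       = (s^2 + 8s + 15) / (15)

L_2(s) = (1/15)s^2 + (8/15)s + 1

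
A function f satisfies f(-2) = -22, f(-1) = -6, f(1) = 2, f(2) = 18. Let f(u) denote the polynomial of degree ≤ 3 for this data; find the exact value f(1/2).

Evaluate each Lagrange basis at u = 1/2:
L_0(1/2) = (3/2)·(-1/2)·(-3/2)/[(-1)·(-3)·(-4)] = -3/32
L_1(1/2) = (5/2)·(-1/2)·(-3/2)/[(1)·(-2)·(-3)] = 5/16
L_2(1/2) = (5/2)·(3/2)·(-3/2)/[(3)·(2)·(-1)] = 15/16
L_3(1/2) = (5/2)·(3/2)·(-1/2)/[(4)·(3)·(1)] = -5/32
Sum: (-22)·(-3/32) + (-6)·(5/16) + 2·(15/16) + 18·(-5/32) = -3/4

-3/4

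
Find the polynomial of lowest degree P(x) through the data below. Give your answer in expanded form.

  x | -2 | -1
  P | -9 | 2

Build the Lagrange basis polynomials:
L_0(x) = (x + 1) / [-1] = -x - 1
L_1(x) = (x + 2) / [1] = x + 2
P(x) = (-9)·L_0 + 2·L_1
  (-9)·L_0(x) = 9x + 9
  2·L_1(x) = 2x + 4
Adding term by term: 11x + 13

P(x) = 11x + 13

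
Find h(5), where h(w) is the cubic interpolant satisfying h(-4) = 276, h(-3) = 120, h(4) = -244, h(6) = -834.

Evaluate each Lagrange basis at w = 5:
L_0(5) = (8)·(1)·(-1)/[(-1)·(-8)·(-10)] = 1/10
L_1(5) = (9)·(1)·(-1)/[(1)·(-7)·(-9)] = -1/7
L_2(5) = (9)·(8)·(-1)/[(8)·(7)·(-2)] = 9/14
L_3(5) = (9)·(8)·(1)/[(10)·(9)·(2)] = 2/5
Sum: 276·(1/10) + 120·(-1/7) + (-244)·(9/14) + (-834)·(2/5) = -480

-480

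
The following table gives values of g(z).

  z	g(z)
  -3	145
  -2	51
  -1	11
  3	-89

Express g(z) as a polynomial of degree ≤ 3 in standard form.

Build the Lagrange basis polynomials:
L_0(z) = (z + 2)(z + 1)(z - 3) / [-12] = -(1/12)z^3 + (7/12)z + 1/2
L_1(z) = (z + 3)(z + 1)(z - 3) / [5] = (1/5)z^3 + (1/5)z^2 - (9/5)z - 9/5
L_2(z) = (z + 3)(z + 2)(z - 3) / [-8] = -(1/8)z^3 - (1/4)z^2 + (9/8)z + 9/4
L_3(z) = (z + 3)(z + 2)(z + 1) / [120] = (1/120)z^3 + (1/20)z^2 + (11/120)z + 1/20
g(z) = 145·L_0 + 51·L_1 + 11·L_2 + (-89)·L_3
  145·L_0(z) = -(145/12)z^3 + (1015/12)z + 145/2
  51·L_1(z) = (51/5)z^3 + (51/5)z^2 - (459/5)z - 459/5
  11·L_2(z) = -(11/8)z^3 - (11/4)z^2 + (99/8)z + 99/4
  (-89)·L_3(z) = -(89/120)z^3 - (89/20)z^2 - (979/120)z - 89/20
Adding term by term: -4z^3 + 3z^2 - 3z + 1

g(z) = -4z^3 + 3z^2 - 3z + 1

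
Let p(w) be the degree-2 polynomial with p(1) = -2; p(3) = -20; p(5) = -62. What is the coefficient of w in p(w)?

3

L_0(w) = (w - 3)(w - 5) / [8] = (1/8)w^2 - w + 15/8
L_1(w) = (w - 1)(w - 5) / [-4] = -(1/4)w^2 + (3/2)w - 5/4
L_2(w) = (w - 1)(w - 3) / [8] = (1/8)w^2 - (1/2)w + 3/8
p(w) = (-2)·L_0 + (-20)·L_1 + (-62)·L_2
Only the coefficient of w is needed; take it from each L_i and combine:
(-2)·(-1) + (-20)·(3/2) + (-62)·(-1/2) = 3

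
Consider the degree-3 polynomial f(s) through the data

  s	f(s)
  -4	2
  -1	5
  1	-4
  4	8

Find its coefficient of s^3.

Build the Lagrange basis polynomials:
L_0(s) = (s + 1)(s - 1)(s - 4) / [-120] = -(1/120)s^3 + (1/30)s^2 + (1/120)s - 1/30
L_1(s) = (s + 4)(s - 1)(s - 4) / [30] = (1/30)s^3 - (1/30)s^2 - (8/15)s + 8/15
L_2(s) = (s + 4)(s + 1)(s - 4) / [-30] = -(1/30)s^3 - (1/30)s^2 + (8/15)s + 8/15
L_3(s) = (s + 4)(s + 1)(s - 1) / [120] = (1/120)s^3 + (1/30)s^2 - (1/120)s - 1/30
f(s) = 2·L_0 + 5·L_1 + (-4)·L_2 + 8·L_3
Only the coefficient of s^3 is needed; take it from each L_i and combine:
2·(-1/120) + 5·(1/30) + (-4)·(-1/30) + 8·(1/120) = 7/20

7/20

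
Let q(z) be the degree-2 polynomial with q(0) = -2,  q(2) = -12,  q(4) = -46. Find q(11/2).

-349/4

L_0(11/2) = (7/2)·(3/2)/[(-2)·(-4)] = 21/32
L_1(11/2) = (11/2)·(3/2)/[(2)·(-2)] = -33/16
L_2(11/2) = (11/2)·(7/2)/[(4)·(2)] = 77/32
Sum: (-2)·(21/32) + (-12)·(-33/16) + (-46)·(77/32) = -349/4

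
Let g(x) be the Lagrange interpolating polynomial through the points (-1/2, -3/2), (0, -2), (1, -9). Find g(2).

-24

L_0(2) = (2)·(1)/[(-1/2)·(-3/2)] = 8/3
L_1(2) = (5/2)·(1)/[(1/2)·(-1)] = -5
L_2(2) = (5/2)·(2)/[(3/2)·(1)] = 10/3
Sum: (-3/2)·(8/3) + (-2)·(-5) + (-9)·(10/3) = -24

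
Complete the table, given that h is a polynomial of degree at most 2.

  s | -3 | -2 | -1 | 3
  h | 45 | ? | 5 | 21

21

The 3 known values determine h uniquely (degree ≤ 2).
Evaluate each Lagrange basis at s = -2:
L_0(-2) = (-1)·(-5)/[(-2)·(-6)] = 5/12
L_1(-2) = (1)·(-5)/[(2)·(-4)] = 5/8
L_2(-2) = (1)·(-1)/[(6)·(4)] = -1/24
Sum: 45·(5/12) + 5·(5/8) + 21·(-1/24) = 21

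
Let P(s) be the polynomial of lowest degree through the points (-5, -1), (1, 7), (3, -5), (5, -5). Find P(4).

Evaluate each Lagrange basis at s = 4:
L_0(4) = (3)·(1)·(-1)/[(-6)·(-8)·(-10)] = 1/160
L_1(4) = (9)·(1)·(-1)/[(6)·(-2)·(-4)] = -3/16
L_2(4) = (9)·(3)·(-1)/[(8)·(2)·(-2)] = 27/32
L_3(4) = (9)·(3)·(1)/[(10)·(4)·(2)] = 27/80
Sum: (-1)·(1/160) + 7·(-3/16) + (-5)·(27/32) + (-5)·(27/80) = -289/40

-289/40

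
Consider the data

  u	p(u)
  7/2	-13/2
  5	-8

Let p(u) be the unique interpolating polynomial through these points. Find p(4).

Evaluate each Lagrange basis at u = 4:
L_0(4) = (-1)/[(-3/2)] = 2/3
L_1(4) = (1/2)/[(3/2)] = 1/3
Sum: (-13/2)·(2/3) + (-8)·(1/3) = -7

-7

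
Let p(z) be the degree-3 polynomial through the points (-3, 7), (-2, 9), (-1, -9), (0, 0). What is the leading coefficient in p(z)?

L_0(z) = (z + 2)(z + 1)z / [-6] = -(1/6)z^3 - (1/2)z^2 - (1/3)z
L_1(z) = (z + 3)(z + 1)z / [2] = (1/2)z^3 + 2z^2 + (3/2)z
L_2(z) = (z + 3)(z + 2)z / [-2] = -(1/2)z^3 - (5/2)z^2 - 3z
L_3(z) = (z + 3)(z + 2)(z + 1) / [6] = (1/6)z^3 + z^2 + (11/6)z + 1
p(z) = 7·L_0 + 9·L_1 + (-9)·L_2 + 0·L_3
Only the coefficient of z^3 is needed; take it from each L_i and combine:
7·(-1/6) + 9·(1/2) + (-9)·(-1/2) + 0·(1/6) = 47/6

47/6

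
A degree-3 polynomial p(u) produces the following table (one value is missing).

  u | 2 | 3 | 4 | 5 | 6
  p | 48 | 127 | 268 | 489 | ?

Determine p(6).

808

The 4 known values determine p uniquely (degree ≤ 3).
Evaluate each Lagrange basis at u = 6:
L_0(6) = (3)·(2)·(1)/[(-1)·(-2)·(-3)] = -1
L_1(6) = (4)·(2)·(1)/[(1)·(-1)·(-2)] = 4
L_2(6) = (4)·(3)·(1)/[(2)·(1)·(-1)] = -6
L_3(6) = (4)·(3)·(2)/[(3)·(2)·(1)] = 4
Sum: 48·(-1) + 127·(4) + 268·(-6) + 489·(4) = 808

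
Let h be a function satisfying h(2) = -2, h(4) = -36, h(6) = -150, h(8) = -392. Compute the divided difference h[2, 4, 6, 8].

h[2,4] = (-36 - (-2)) / (4 - 2) = -17
h[4,6] = (-150 - (-36)) / (6 - 4) = -57
h[6,8] = (-392 - (-150)) / (8 - 6) = -121
h[2,4,6] = (-57 - (-17)) / (6 - 2) = -10
h[4,6,8] = (-121 - (-57)) / (8 - 4) = -16
h[2,4,6,8] = (-16 - (-10)) / (8 - 2) = -1

-1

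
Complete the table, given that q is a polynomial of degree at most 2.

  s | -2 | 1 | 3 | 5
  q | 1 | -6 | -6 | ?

The 3 known values determine q uniquely (degree ≤ 2).
Evaluate each Lagrange basis at s = 5:
L_0(5) = (4)·(2)/[(-3)·(-5)] = 8/15
L_1(5) = (7)·(2)/[(3)·(-2)] = -7/3
L_2(5) = (7)·(4)/[(5)·(2)] = 14/5
Sum: 1·(8/15) + (-6)·(-7/3) + (-6)·(14/5) = -34/15

-34/15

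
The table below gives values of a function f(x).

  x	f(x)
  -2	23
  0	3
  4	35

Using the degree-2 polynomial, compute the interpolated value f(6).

87

Using Newton's divided-difference form:
f[-2,0] = (3 - 23) / (0 - (-2)) = -10
f[0,4] = (35 - 3) / (4 - 0) = 8
f[-2,0,4] = (8 - (-10)) / (4 - (-2)) = 3
f(6) = 23 + (-10)·(8) + 3·(8)·(6) = 87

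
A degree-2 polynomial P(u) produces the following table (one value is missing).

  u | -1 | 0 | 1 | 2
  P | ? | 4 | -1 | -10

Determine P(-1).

The 3 known values determine P uniquely (degree ≤ 2).
Evaluate each Lagrange basis at u = -1:
L_0(-1) = (-2)·(-3)/[(-1)·(-2)] = 3
L_1(-1) = (-1)·(-3)/[(1)·(-1)] = -3
L_2(-1) = (-1)·(-2)/[(2)·(1)] = 1
Sum: 4·(3) + (-1)·(-3) + (-10)·(1) = 5

5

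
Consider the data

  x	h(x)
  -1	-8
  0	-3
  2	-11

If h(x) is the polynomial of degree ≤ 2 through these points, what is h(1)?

-4

Using Newton's divided-difference form:
h[-1,0] = (-3 - (-8)) / (0 - (-1)) = 5
h[0,2] = (-11 - (-3)) / (2 - 0) = -4
h[-1,0,2] = (-4 - 5) / (2 - (-1)) = -3
h(1) = -8 + 5·(2) + (-3)·(2)·(1) = -4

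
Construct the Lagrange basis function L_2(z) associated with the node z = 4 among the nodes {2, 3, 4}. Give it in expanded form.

L_2(z) = (1/2)z^2 - (5/2)z + 3

L_2(z) = (z - 2)(z - 3) / [(2)·(1)]
       = (z^2 - 5z + 6) / (2)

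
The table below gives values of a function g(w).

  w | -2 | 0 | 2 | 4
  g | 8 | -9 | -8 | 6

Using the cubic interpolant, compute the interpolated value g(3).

-37/16

L_0(3) = (3)·(1)·(-1)/[(-2)·(-4)·(-6)] = 1/16
L_1(3) = (5)·(1)·(-1)/[(2)·(-2)·(-4)] = -5/16
L_2(3) = (5)·(3)·(-1)/[(4)·(2)·(-2)] = 15/16
L_3(3) = (5)·(3)·(1)/[(6)·(4)·(2)] = 5/16
Sum: 8·(1/16) + (-9)·(-5/16) + (-8)·(15/16) + 6·(5/16) = -37/16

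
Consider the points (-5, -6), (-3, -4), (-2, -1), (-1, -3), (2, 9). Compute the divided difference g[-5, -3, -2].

2/3

g[-5,-3] = (-4 - (-6)) / (-3 - (-5)) = 1
g[-3,-2] = (-1 - (-4)) / (-2 - (-3)) = 3
g[-5,-3,-2] = (3 - 1) / (-2 - (-5)) = 2/3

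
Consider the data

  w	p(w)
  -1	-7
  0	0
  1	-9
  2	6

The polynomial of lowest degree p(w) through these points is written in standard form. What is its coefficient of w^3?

The leading coefficient equals the top divided difference p[-1,0,1,2].
p[-1,0] = (0 - (-7)) / (0 - (-1)) = 7
p[0,1] = (-9 - 0) / (1 - 0) = -9
p[1,2] = (6 - (-9)) / (2 - 1) = 15
p[-1,0,1] = (-9 - 7) / (1 - (-1)) = -8
p[0,1,2] = (15 - (-9)) / (2 - 0) = 12
p[-1,0,1,2] = (12 - (-8)) / (2 - (-1)) = 20/3

20/3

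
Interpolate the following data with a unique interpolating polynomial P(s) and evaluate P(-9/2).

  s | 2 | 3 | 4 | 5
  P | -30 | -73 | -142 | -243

241/8

Using Newton's divided-difference form:
P[2,3] = (-73 - (-30)) / (3 - 2) = -43
P[3,4] = (-142 - (-73)) / (4 - 3) = -69
P[4,5] = (-243 - (-142)) / (5 - 4) = -101
P[2,3,4] = (-69 - (-43)) / (4 - 2) = -13
P[3,4,5] = (-101 - (-69)) / (5 - 3) = -16
P[2,3,4,5] = (-16 - (-13)) / (5 - 2) = -1
P(-9/2) = -30 + (-43)·(-13/2) + (-13)·(-13/2)·(-15/2) + (-1)·(-13/2)·(-15/2)·(-17/2) = 241/8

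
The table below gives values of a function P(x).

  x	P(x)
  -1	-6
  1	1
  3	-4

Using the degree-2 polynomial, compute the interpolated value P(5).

-21

Using Newton's divided-difference form:
P[-1,1] = (1 - (-6)) / (1 - (-1)) = 7/2
P[1,3] = (-4 - 1) / (3 - 1) = -5/2
P[-1,1,3] = (-5/2 - 7/2) / (3 - (-1)) = -3/2
P(5) = -6 + (7/2)·(6) + (-3/2)·(6)·(4) = -21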